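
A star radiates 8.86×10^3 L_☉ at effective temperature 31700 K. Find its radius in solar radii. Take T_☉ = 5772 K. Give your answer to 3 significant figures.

R/R_☉ = √(L/L_☉) / (T/T_☉)² = √(8.86×10^3) / (5.492)²
       = 94.13 / 30.16 = 3.121.

3.12 solar radii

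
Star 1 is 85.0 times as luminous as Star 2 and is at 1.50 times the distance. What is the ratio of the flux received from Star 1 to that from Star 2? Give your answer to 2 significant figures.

F = L/(4πd²), so F_1/F_2 = (L_1/L_2) / (d_1/d_2)²
= 85.0 / (1.50)² = 85.0 / 2.250 = 37.78.

38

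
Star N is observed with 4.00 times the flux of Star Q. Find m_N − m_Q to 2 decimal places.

m_N − m_Q = −2.5 log₁₀(F_N/F_Q) = −2.5 log₁₀(4.00) = −2.5 × (0.602) = -1.505.

-1.51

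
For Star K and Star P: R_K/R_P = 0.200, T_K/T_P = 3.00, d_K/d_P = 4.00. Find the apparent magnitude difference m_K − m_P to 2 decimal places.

L_K/L_P = (0.200)²(3.00)⁴ = 3.240.
F_K/F_P = (L_K/L_P)/(d_K/d_P)² = 3.240/16.00 = 0.2025.
m_K − m_P = −2.5 log₁₀(0.2025) = 1.73.

1.73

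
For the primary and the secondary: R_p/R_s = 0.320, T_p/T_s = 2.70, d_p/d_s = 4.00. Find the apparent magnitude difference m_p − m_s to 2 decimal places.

L_p/L_s = (0.320)²(2.70)⁴ = 5.442.
F_p/F_s = (L_p/L_s)/(d_p/d_s)² = 5.442/16.00 = 0.3401.
m_p − m_s = −2.5 log₁₀(0.3401) = 1.17.

1.17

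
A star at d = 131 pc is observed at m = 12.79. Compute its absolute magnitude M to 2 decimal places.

7.20

M = m − 5 log₁₀(d/10 pc) = 12.79 − 5 log₁₀(131/10)
  = 12.79 − 5 × 1.117 = 12.79 − 5.59 = 7.20.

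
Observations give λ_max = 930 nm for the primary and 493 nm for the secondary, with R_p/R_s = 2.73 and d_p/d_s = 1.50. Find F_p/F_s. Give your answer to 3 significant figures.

0.262

Wien's law: T_p/T_s = λ_s/λ_p = 493/930 = 0.5301.
L_p/L_s = (R_p/R_s)²(T_p/T_s)⁴ = (2.73)²(0.5301)⁴ = 0.5885.
F_p/F_s = (L_p/L_s)/(d_p/d_s)² = 0.5885/(1.50)² = 0.2616.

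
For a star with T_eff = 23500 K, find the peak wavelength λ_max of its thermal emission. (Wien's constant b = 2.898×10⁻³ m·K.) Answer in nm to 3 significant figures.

λ_max = b/T = 2.898×10⁻³ / 23500 = 1.23×10^-7 m = 123.3 nm.

123 nm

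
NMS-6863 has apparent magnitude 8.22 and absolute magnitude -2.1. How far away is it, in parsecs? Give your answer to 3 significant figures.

1.16×10^3 pc

m − M = 5 log₁₀(d/10 pc)
8.22 − (-2.1) = 10.32 = 5 log₁₀(d/10)
d = 10 × 10^(10.32/5) = 10 × 10^2.064 = 1159 pc.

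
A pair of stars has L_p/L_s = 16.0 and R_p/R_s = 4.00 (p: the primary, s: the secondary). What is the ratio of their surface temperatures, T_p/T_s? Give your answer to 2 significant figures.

L ∝ R²T⁴ gives T ∝ (L/R²)^(1/4), so
T_p/T_s = (16.0 / 4.00²)^(1/4) = (1.000)^(1/4) = 1.000.

1.0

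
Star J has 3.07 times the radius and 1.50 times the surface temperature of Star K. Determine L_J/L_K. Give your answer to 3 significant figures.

47.7

From the Stefan–Boltzmann law, L ∝ R²T⁴, so
L_J/L_K = (R_J/R_K)² (T_J/T_K)⁴ = (3.07)² × (1.50)⁴ = 9.425 × 5.062 = 47.71.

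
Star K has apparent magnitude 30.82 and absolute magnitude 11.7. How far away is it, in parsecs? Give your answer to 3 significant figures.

m − M = 5 log₁₀(d/10 pc)
30.82 − (11.7) = 19.12 = 5 log₁₀(d/10)
d = 10 × 10^(19.12/5) = 10 × 10^3.824 = 6.668×10^4 pc.

6.67×10^4 pc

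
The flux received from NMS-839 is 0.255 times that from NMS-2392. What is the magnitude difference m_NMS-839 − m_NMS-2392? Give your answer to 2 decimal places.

1.48

m_NMS-839 − m_NMS-2392 = −2.5 log₁₀(F_NMS-839/F_NMS-2392) = −2.5 log₁₀(0.255) = −2.5 × (-0.593) = 1.484.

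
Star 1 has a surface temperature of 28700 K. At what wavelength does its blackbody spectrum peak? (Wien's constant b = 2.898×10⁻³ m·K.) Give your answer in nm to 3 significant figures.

101 nm

λ_max = b/T = 2.898×10⁻³ / 28700 = 1.01×10^-7 m = 101.0 nm.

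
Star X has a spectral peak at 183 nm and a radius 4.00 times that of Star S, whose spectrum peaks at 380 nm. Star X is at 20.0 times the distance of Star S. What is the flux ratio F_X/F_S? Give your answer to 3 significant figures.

Wien's law: T_X/T_S = λ_S/λ_X = 380/183 = 2.077.
L_X/L_S = (R_X/R_S)²(T_X/T_S)⁴ = (4.00)²(2.077)⁴ = 297.5.
F_X/F_S = (L_X/L_S)/(d_X/d_S)² = 297.5/(20.0)² = 0.7437.

0.744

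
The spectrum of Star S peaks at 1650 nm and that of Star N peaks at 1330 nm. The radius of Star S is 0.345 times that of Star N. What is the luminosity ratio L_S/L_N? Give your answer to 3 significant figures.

0.0502

Wien's law gives T ∝ 1/λ_max, so T_S/T_N = λ_N/λ_S = 1330/1650 = 0.8061.
Then L ∝ R²T⁴ gives L_S/L_N = (0.345)² × (0.8061)⁴ = 0.1190 × 0.4222 = 0.05025.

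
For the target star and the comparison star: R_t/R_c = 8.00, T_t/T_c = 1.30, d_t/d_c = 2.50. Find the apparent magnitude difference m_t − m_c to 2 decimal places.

L_t/L_c = (8.00)²(1.30)⁴ = 182.8.
F_t/F_c = (L_t/L_c)/(d_t/d_c)² = 182.8/6.250 = 29.25.
m_t − m_c = −2.5 log₁₀(29.25) = -3.67.

-3.67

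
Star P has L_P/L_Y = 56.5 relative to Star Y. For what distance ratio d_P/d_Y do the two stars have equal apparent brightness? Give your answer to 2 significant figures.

Equal flux requires L_P/d_P² = L_Y/d_Y², so d_P/d_Y = √(L_P/L_Y)
= √(56.5) = 7.517.

7.5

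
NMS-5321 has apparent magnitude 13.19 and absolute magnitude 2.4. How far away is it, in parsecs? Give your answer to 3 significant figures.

m − M = 5 log₁₀(d/10 pc)
13.19 − (2.4) = 10.79 = 5 log₁₀(d/10)
d = 10 × 10^(10.79/5) = 10 × 10^2.158 = 1439 pc.

1.44×10^3 pc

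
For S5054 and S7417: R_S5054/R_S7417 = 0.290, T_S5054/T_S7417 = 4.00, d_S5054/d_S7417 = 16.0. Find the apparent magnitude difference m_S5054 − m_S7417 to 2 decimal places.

L_S5054/L_S7417 = (0.290)²(4.00)⁴ = 21.53.
F_S5054/F_S7417 = (L_S5054/L_S7417)/(d_S5054/d_S7417)² = 21.53/256.0 = 0.08410.
m_S5054 − m_S7417 = −2.5 log₁₀(0.08410) = 2.69.

2.69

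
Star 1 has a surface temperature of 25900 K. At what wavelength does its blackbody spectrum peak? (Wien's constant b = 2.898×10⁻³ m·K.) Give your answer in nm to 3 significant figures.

λ_max = b/T = 2.898×10⁻³ / 25900 = 1.12×10^-7 m = 111.9 nm.

112 nm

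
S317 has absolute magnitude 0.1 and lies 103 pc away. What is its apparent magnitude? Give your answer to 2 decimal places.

m = M + 5 log₁₀(d/10 pc) = 0.1 + 5 log₁₀(103/10)
  = 0.1 + 5 × 1.013 = 0.1 + 5.06 = 5.16.

5.16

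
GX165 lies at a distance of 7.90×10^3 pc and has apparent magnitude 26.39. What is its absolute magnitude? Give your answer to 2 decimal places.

11.90

M = m − 5 log₁₀(d/10 pc) = 26.39 − 5 log₁₀(7.90×10^3/10)
  = 26.39 − 5 × 2.898 = 26.39 − 14.49 = 11.90.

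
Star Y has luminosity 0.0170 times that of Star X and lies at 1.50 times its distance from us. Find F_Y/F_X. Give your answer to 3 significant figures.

F = L/(4πd²), so F_Y/F_X = (L_Y/L_X) / (d_Y/d_X)²
= 0.0170 / (1.50)² = 0.0170 / 2.250 = 0.007556.

0.00756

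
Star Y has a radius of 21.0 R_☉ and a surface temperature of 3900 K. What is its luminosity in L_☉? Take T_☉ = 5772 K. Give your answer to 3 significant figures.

L/L_☉ = (R/R_☉)² (T/T_☉)⁴ = (21.0)² × (3900/5772)⁴
       = 441.0 × (0.6757)⁴ = 441.0 × 0.2084 = 91.92.

91.9 L_☉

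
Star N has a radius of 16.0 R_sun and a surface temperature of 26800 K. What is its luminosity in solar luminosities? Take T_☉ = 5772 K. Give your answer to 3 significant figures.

L/L_☉ = (R/R_☉)² (T/T_☉)⁴ = (16.0)² × (26800/5772)⁴
       = 256.0 × (4.643)⁴ = 256.0 × 464.8 = 1.190×10^5.

1.19×10^5 solar luminosities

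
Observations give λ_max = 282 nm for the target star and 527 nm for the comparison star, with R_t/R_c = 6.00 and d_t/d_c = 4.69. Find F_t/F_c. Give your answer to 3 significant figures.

Wien's law: T_t/T_c = λ_c/λ_t = 527/282 = 1.869.
L_t/L_c = (R_t/R_c)²(T_t/T_c)⁴ = (6.00)²(1.869)⁴ = 439.1.
F_t/F_c = (L_t/L_c)/(d_t/d_c)² = 439.1/(4.69)² = 19.96.

20.0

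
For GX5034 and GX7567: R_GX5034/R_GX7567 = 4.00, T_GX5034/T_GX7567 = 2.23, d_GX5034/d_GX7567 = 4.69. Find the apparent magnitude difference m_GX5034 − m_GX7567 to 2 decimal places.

L_GX5034/L_GX7567 = (4.00)²(2.23)⁴ = 395.7.
F_GX5034/F_GX7567 = (L_GX5034/L_GX7567)/(d_GX5034/d_GX7567)² = 395.7/22.00 = 17.99.
m_GX5034 − m_GX7567 = −2.5 log₁₀(17.99) = -3.14.

-3.14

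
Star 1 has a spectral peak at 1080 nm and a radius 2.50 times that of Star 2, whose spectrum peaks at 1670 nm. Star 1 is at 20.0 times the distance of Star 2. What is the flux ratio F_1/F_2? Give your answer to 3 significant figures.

Wien's law: T_1/T_2 = λ_2/λ_1 = 1670/1080 = 1.546.
L_1/L_2 = (R_1/R_2)²(T_1/T_2)⁴ = (2.50)²(1.546)⁴ = 35.73.
F_1/F_2 = (L_1/L_2)/(d_1/d_2)² = 35.73/(20.0)² = 0.08933.

0.0893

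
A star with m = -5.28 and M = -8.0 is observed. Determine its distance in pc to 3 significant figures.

m − M = 5 log₁₀(d/10 pc)
-5.28 − (-8.0) = 2.72 = 5 log₁₀(d/10)
d = 10 × 10^(2.72/5) = 10 × 10^0.544 = 34.99 pc.

35.0 pc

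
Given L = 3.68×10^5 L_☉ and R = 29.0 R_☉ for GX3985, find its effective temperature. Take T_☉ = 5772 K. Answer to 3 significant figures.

2.64×10^4 K

T/T_☉ = (L/L_☉)^(1/4) / (R/R_☉)^(1/2)
T = 5772 × (3.68×10^5)^(1/4) / √(29.0) = 5772 × 24.63 / 5.385 = 2.640×10^4 K.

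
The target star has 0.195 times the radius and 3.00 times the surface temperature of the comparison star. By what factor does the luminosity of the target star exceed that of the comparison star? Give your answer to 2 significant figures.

3.1

From the Stefan–Boltzmann law, L ∝ R²T⁴, so
L_t/L_c = (R_t/R_c)² (T_t/T_c)⁴ = (0.195)² × (3.00)⁴ = 0.03803 × 81.00 = 3.080.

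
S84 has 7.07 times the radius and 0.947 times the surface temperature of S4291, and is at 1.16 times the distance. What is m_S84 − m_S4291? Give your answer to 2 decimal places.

-3.69

L_S84/L_S4291 = (7.07)²(0.947)⁴ = 40.20.
F_S84/F_S4291 = (L_S84/L_S4291)/(d_S84/d_S4291)² = 40.20/1.346 = 29.88.
m_S84 − m_S4291 = −2.5 log₁₀(29.88) = -3.69.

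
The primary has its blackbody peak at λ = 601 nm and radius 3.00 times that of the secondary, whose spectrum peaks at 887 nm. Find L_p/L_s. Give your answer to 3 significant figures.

Wien's law gives T ∝ 1/λ_max, so T_p/T_s = λ_s/λ_p = 887/601 = 1.476.
Then L ∝ R²T⁴ gives L_p/L_s = (3.00)² × (1.476)⁴ = 9.000 × 4.745 = 42.70.

42.7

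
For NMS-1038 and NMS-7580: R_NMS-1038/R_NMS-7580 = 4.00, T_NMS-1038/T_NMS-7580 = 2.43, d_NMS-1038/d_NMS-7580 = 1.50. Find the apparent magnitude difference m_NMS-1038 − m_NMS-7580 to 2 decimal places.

L_NMS-1038/L_NMS-7580 = (4.00)²(2.43)⁴ = 557.9.
F_NMS-1038/F_NMS-7580 = (L_NMS-1038/L_NMS-7580)/(d_NMS-1038/d_NMS-7580)² = 557.9/2.250 = 247.9.
m_NMS-1038 − m_NMS-7580 = −2.5 log₁₀(247.9) = -5.99.

-5.99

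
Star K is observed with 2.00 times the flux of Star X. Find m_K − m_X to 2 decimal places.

m_K − m_X = −2.5 log₁₀(F_K/F_X) = −2.5 log₁₀(2.00) = −2.5 × (0.301) = -0.753.

-0.75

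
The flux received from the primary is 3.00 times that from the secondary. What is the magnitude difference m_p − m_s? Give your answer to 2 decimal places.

-1.19

m_p − m_s = −2.5 log₁₀(F_p/F_s) = −2.5 log₁₀(3.00) = −2.5 × (0.477) = -1.193.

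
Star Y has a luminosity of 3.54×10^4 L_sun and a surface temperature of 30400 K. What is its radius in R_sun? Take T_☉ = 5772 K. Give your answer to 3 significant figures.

R/R_☉ = √(L/L_☉) / (T/T_☉)² = √(3.54×10^4) / (5.267)²
       = 188.1 / 27.74 = 6.783.

6.78 R_sun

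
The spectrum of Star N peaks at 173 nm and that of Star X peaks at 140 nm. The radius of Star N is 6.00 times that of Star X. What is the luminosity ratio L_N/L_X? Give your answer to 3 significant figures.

Wien's law gives T ∝ 1/λ_max, so T_N/T_X = λ_X/λ_N = 140/173 = 0.8092.
Then L ∝ R²T⁴ gives L_N/L_X = (6.00)² × (0.8092)⁴ = 36.00 × 0.4289 = 15.44.

15.4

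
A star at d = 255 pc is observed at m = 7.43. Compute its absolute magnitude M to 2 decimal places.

0.40

M = m − 5 log₁₀(d/10 pc) = 7.43 − 5 log₁₀(255/10)
  = 7.43 − 5 × 1.407 = 7.43 − 7.03 = 0.40.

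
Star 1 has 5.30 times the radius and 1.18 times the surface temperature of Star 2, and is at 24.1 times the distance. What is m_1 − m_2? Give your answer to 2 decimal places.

2.57

L_1/L_2 = (5.30)²(1.18)⁴ = 54.46.
F_1/F_2 = (L_1/L_2)/(d_1/d_2)² = 54.46/580.8 = 0.09377.
m_1 − m_2 = −2.5 log₁₀(0.09377) = 2.57.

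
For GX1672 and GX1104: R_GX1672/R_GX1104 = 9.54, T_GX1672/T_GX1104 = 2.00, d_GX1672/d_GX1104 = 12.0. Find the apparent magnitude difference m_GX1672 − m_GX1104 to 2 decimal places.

-2.51

L_GX1672/L_GX1104 = (9.54)²(2.00)⁴ = 1456.
F_GX1672/F_GX1104 = (L_GX1672/L_GX1104)/(d_GX1672/d_GX1104)² = 1456/144.0 = 10.11.
m_GX1672 − m_GX1104 = −2.5 log₁₀(10.11) = -2.51.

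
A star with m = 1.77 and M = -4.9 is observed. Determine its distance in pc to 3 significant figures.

216 pc

m − M = 5 log₁₀(d/10 pc)
1.77 − (-4.9) = 6.67 = 5 log₁₀(d/10)
d = 10 × 10^(6.67/5) = 10 × 10^1.334 = 215.8 pc.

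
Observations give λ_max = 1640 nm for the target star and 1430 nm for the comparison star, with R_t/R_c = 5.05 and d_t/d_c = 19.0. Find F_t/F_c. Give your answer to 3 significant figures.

0.0408

Wien's law: T_t/T_c = λ_c/λ_t = 1430/1640 = 0.8720.
L_t/L_c = (R_t/R_c)²(T_t/T_c)⁴ = (5.05)²(0.8720)⁴ = 14.74.
F_t/F_c = (L_t/L_c)/(d_t/d_c)² = 14.74/(19.0)² = 0.04084.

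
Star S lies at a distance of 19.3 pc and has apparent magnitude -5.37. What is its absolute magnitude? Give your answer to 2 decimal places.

M = m − 5 log₁₀(d/10 pc) = -5.37 − 5 log₁₀(19.3/10)
  = -5.37 − 5 × 0.286 = -5.37 − 1.43 = -6.80.

-6.80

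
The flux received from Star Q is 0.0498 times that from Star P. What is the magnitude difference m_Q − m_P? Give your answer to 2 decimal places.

3.26

m_Q − m_P = −2.5 log₁₀(F_Q/F_P) = −2.5 log₁₀(0.0498) = −2.5 × (-1.303) = 3.257.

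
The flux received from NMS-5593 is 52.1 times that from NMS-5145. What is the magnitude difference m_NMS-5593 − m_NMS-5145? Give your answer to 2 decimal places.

m_NMS-5593 − m_NMS-5145 = −2.5 log₁₀(F_NMS-5593/F_NMS-5145) = −2.5 log₁₀(52.1) = −2.5 × (1.717) = -4.292.

-4.29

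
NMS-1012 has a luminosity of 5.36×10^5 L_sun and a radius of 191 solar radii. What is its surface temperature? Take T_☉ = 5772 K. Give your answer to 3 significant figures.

T/T_☉ = (L/L_☉)^(1/4) / (R/R_☉)^(1/2)
T = 5772 × (5.36×10^5)^(1/4) / √(191) = 5772 × 27.06 / 13.82 = 1.130×10^4 K.

1.13×10^4 K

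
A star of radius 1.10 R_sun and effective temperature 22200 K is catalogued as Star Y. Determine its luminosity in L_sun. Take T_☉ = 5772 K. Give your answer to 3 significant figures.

L/L_☉ = (R/R_☉)² (T/T_☉)⁴ = (1.10)² × (22200/5772)⁴
       = 1.210 × (3.846)⁴ = 1.210 × 218.8 = 264.8.

265 L_sun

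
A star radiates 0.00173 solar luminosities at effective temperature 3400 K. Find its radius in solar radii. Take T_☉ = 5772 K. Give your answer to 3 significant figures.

0.120 solar radii

R/R_☉ = √(L/L_☉) / (T/T_☉)² = √(0.00173) / (0.5891)²
       = 0.04159 / 0.3470 = 0.1199.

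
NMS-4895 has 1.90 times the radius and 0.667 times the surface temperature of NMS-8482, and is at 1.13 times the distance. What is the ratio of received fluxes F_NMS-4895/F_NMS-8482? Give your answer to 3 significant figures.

L_NMS-4895/L_NMS-8482 = (R_NMS-4895/R_NMS-8482)²(T_NMS-4895/T_NMS-8482)⁴ = (1.90)² × (0.667)⁴ = 0.7145.
F_NMS-4895/F_NMS-8482 = (L_NMS-4895/L_NMS-8482)/(d_NMS-4895/d_NMS-8482)² = 0.7145 / (1.13)² = 0.5596.

0.560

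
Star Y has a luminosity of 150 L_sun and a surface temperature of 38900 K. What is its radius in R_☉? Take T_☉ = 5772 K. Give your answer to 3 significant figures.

R/R_☉ = √(L/L_☉) / (T/T_☉)² = √(150) / (6.739)²
       = 12.25 / 45.42 = 0.2696.

0.270 R_☉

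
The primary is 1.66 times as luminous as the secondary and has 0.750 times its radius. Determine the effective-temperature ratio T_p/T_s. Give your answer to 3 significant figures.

L ∝ R²T⁴ gives T ∝ (L/R²)^(1/4), so
T_p/T_s = (1.66 / 0.750²)^(1/4) = (2.951)^(1/4) = 1.311.

1.31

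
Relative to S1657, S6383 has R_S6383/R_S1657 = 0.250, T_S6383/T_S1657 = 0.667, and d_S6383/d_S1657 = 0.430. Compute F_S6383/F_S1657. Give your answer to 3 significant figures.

0.0669

L_S6383/L_S1657 = (R_S6383/R_S1657)²(T_S6383/T_S1657)⁴ = (0.250)² × (0.667)⁴ = 0.01237.
F_S6383/F_S1657 = (L_S6383/L_S1657)/(d_S6383/d_S1657)² = 0.01237 / (0.430)² = 0.06690.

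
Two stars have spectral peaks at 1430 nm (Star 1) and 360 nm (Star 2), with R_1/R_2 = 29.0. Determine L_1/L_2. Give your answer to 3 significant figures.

Wien's law gives T ∝ 1/λ_max, so T_1/T_2 = λ_2/λ_1 = 360/1430 = 0.2517.
Then L ∝ R²T⁴ gives L_1/L_2 = (29.0)² × (0.2517)⁴ = 841.0 × 0.004017 = 3.378.

3.38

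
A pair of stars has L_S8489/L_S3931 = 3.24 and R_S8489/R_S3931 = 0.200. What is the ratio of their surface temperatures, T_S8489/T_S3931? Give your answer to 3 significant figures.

L ∝ R²T⁴ gives T ∝ (L/R²)^(1/4), so
T_S8489/T_S3931 = (3.24 / 0.200²)^(1/4) = (81.00)^(1/4) = 3.000.

3.00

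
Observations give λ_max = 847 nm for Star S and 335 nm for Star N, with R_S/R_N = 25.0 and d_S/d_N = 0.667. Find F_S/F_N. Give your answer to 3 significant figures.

34.4

Wien's law: T_S/T_N = λ_N/λ_S = 335/847 = 0.3955.
L_S/L_N = (R_S/R_N)²(T_S/T_N)⁴ = (25.0)²(0.3955)⁴ = 15.29.
F_S/F_N = (L_S/L_N)/(d_S/d_N)² = 15.29/(0.667)² = 34.38.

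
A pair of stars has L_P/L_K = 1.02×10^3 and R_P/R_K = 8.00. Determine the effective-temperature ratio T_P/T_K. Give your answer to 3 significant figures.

L ∝ R²T⁴ gives T ∝ (L/R²)^(1/4), so
T_P/T_K = (1.02×10^3 / 8.00²)^(1/4) = (15.94)^(1/4) = 1.998.

2.00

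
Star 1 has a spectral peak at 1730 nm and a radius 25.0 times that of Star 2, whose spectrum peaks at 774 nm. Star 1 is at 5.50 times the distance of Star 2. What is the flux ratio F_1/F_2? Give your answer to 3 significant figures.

Wien's law: T_1/T_2 = λ_2/λ_1 = 774/1730 = 0.4474.
L_1/L_2 = (R_1/R_2)²(T_1/T_2)⁴ = (25.0)²(0.4474)⁴ = 25.04.
F_1/F_2 = (L_1/L_2)/(d_1/d_2)² = 25.04/(5.50)² = 0.8278.

0.828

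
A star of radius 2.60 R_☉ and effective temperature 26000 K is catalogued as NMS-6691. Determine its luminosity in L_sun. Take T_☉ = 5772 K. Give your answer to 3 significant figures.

2.78×10^3 L_sun

L/L_☉ = (R/R_☉)² (T/T_☉)⁴ = (2.60)² × (26000/5772)⁴
       = 6.760 × (4.505)⁴ = 6.760 × 411.7 = 2783.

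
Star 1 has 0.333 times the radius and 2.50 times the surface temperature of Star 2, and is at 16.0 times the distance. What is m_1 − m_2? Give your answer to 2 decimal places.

L_1/L_2 = (0.333)²(2.50)⁴ = 4.332.
F_1/F_2 = (L_1/L_2)/(d_1/d_2)² = 4.332/256.0 = 0.01692.
m_1 − m_2 = −2.5 log₁₀(0.01692) = 4.43.

4.43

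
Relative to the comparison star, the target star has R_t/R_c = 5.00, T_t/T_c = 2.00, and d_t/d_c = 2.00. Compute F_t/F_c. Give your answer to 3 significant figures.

100

L_t/L_c = (R_t/R_c)²(T_t/T_c)⁴ = (5.00)² × (2.00)⁴ = 400.0.
F_t/F_c = (L_t/L_c)/(d_t/d_c)² = 400.0 / (2.00)² = 100.0.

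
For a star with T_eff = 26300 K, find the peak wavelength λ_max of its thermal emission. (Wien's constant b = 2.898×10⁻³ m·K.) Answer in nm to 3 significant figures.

λ_max = b/T = 2.898×10⁻³ / 26300 = 1.10×10^-7 m = 110.2 nm.

110 nm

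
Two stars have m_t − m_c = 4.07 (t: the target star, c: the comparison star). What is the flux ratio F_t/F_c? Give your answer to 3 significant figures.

F_t/F_c = 10^(−(m_t − m_c)/2.5) = 10^(-4.07/2.5) = 10^-1.628 = 0.02355.

0.0236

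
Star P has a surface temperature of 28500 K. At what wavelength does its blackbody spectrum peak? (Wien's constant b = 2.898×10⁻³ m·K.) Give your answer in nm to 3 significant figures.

102 nm

λ_max = b/T = 2.898×10⁻³ / 28500 = 1.02×10^-7 m = 101.7 nm.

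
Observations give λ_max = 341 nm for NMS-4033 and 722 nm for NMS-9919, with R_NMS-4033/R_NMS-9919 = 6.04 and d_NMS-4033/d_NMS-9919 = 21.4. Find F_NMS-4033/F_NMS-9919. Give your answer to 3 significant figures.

1.60

Wien's law: T_NMS-4033/T_NMS-9919 = λ_NMS-9919/λ_NMS-4033 = 722/341 = 2.117.
L_NMS-4033/L_NMS-9919 = (R_NMS-4033/R_NMS-9919)²(T_NMS-4033/T_NMS-9919)⁴ = (6.04)²(2.117)⁴ = 733.2.
F_NMS-4033/F_NMS-9919 = (L_NMS-4033/L_NMS-9919)/(d_NMS-4033/d_NMS-9919)² = 733.2/(21.4)² = 1.601.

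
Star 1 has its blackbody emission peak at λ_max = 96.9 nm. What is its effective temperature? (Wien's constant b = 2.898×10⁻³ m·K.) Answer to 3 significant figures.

2.99×10^4 K

T = b/λ_max = 2.898×10⁻³ / (96.9×10⁻⁹) = 2.991×10^4 K.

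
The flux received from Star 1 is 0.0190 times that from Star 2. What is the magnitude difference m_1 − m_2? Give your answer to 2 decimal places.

4.30

m_1 − m_2 = −2.5 log₁₀(F_1/F_2) = −2.5 log₁₀(0.0190) = −2.5 × (-1.721) = 4.303.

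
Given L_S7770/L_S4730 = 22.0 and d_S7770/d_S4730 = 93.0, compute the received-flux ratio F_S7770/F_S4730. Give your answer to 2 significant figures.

F = L/(4πd²), so F_S7770/F_S4730 = (L_S7770/L_S4730) / (d_S7770/d_S4730)²
= 22.0 / (93.0)² = 22.0 / 8649 = 0.002544.

0.0025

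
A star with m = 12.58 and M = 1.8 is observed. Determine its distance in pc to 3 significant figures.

m − M = 5 log₁₀(d/10 pc)
12.58 − (1.8) = 10.78 = 5 log₁₀(d/10)
d = 10 × 10^(10.78/5) = 10 × 10^2.156 = 1432 pc.

1.43×10^3 pc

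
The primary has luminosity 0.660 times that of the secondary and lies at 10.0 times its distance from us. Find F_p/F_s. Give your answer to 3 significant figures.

F = L/(4πd²), so F_p/F_s = (L_p/L_s) / (d_p/d_s)²
= 0.660 / (10.0)² = 0.660 / 100.0 = 0.006600.

0.00660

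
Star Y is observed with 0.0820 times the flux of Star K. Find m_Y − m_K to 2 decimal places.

m_Y − m_K = −2.5 log₁₀(F_Y/F_K) = −2.5 log₁₀(0.0820) = −2.5 × (-1.086) = 2.715.

2.72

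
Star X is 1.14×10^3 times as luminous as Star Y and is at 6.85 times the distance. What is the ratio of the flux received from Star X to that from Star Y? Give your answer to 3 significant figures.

24.3

F = L/(4πd²), so F_X/F_Y = (L_X/L_Y) / (d_X/d_Y)²
= 1.14×10^3 / (6.85)² = 1.14×10^3 / 46.92 = 24.30.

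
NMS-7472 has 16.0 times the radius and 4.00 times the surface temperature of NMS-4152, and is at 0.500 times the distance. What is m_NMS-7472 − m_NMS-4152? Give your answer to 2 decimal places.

-13.55

L_NMS-7472/L_NMS-4152 = (16.0)²(4.00)⁴ = 6.554×10^4.
F_NMS-7472/F_NMS-4152 = (L_NMS-7472/L_NMS-4152)/(d_NMS-7472/d_NMS-4152)² = 6.554×10^4/0.2500 = 2.621×10^5.
m_NMS-7472 − m_NMS-4152 = −2.5 log₁₀(2.621×10^5) = -13.55.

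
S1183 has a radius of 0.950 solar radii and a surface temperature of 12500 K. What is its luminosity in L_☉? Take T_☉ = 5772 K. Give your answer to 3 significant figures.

L/L_☉ = (R/R_☉)² (T/T_☉)⁴ = (0.950)² × (12500/5772)⁴
       = 0.9025 × (2.166)⁴ = 0.9025 × 22.00 = 19.85.

19.9 L_☉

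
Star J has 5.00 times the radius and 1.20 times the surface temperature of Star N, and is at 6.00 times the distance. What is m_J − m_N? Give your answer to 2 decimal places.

L_J/L_N = (5.00)²(1.20)⁴ = 51.84.
F_J/F_N = (L_J/L_N)/(d_J/d_N)² = 51.84/36.00 = 1.440.
m_J − m_N = −2.5 log₁₀(1.440) = -0.40.

-0.40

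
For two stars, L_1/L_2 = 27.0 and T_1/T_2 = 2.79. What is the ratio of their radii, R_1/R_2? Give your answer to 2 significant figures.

L ∝ R²T⁴ gives R ∝ √L / T², so
R_1/R_2 = √(27.0) / (2.79)² = 5.196 / 7.784 = 0.6675.

0.67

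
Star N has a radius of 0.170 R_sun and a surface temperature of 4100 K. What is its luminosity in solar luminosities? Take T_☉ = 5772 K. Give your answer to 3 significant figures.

0.00736 solar luminosities

L/L_☉ = (R/R_☉)² (T/T_☉)⁴ = (0.170)² × (4100/5772)⁴
       = 0.02890 × (0.7103)⁴ = 0.02890 × 0.2546 = 0.007357.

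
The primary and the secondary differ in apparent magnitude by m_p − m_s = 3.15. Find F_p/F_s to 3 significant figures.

0.0550

F_p/F_s = 10^(−(m_p − m_s)/2.5) = 10^(-3.15/2.5) = 10^-1.260 = 0.05495.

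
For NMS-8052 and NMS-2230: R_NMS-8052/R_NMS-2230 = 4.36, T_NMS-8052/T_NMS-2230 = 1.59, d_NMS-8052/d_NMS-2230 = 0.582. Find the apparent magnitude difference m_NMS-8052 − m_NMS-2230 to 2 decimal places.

L_NMS-8052/L_NMS-2230 = (4.36)²(1.59)⁴ = 121.5.
F_NMS-8052/F_NMS-2230 = (L_NMS-8052/L_NMS-2230)/(d_NMS-8052/d_NMS-2230)² = 121.5/0.3387 = 358.7.
m_NMS-8052 − m_NMS-2230 = −2.5 log₁₀(358.7) = -6.39.

-6.39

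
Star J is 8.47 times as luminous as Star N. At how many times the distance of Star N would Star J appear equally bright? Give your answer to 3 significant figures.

2.91

Equal flux requires L_J/d_J² = L_N/d_N², so d_J/d_N = √(L_J/L_N)
= √(8.47) = 2.910.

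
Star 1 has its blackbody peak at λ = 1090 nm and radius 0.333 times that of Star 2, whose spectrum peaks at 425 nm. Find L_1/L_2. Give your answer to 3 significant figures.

Wien's law gives T ∝ 1/λ_max, so T_1/T_2 = λ_2/λ_1 = 425/1090 = 0.3899.
Then L ∝ R²T⁴ gives L_1/L_2 = (0.333)² × (0.3899)⁴ = 0.1109 × 0.02311 = 0.002563.

0.00256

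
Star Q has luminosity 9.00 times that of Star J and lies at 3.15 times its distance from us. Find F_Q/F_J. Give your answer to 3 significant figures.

0.907

F = L/(4πd²), so F_Q/F_J = (L_Q/L_J) / (d_Q/d_J)²
= 9.00 / (3.15)² = 9.00 / 9.922 = 0.9070.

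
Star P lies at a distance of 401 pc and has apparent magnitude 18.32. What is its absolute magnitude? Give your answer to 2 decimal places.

10.30

M = m − 5 log₁₀(d/10 pc) = 18.32 − 5 log₁₀(401/10)
  = 18.32 − 5 × 1.603 = 18.32 − 8.02 = 10.30.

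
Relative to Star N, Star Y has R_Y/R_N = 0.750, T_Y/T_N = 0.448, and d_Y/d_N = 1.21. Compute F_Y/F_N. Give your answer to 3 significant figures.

0.0155

L_Y/L_N = (R_Y/R_N)²(T_Y/T_N)⁴ = (0.750)² × (0.448)⁴ = 0.02266.
F_Y/F_N = (L_Y/L_N)/(d_Y/d_N)² = 0.02266 / (1.21)² = 0.01548.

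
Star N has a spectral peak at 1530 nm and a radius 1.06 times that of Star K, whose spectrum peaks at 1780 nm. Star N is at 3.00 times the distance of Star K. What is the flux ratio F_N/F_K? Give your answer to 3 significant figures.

0.229

Wien's law: T_N/T_K = λ_K/λ_N = 1780/1530 = 1.163.
L_N/L_K = (R_N/R_K)²(T_N/T_K)⁴ = (1.06)²(1.163)⁴ = 2.058.
F_N/F_K = (L_N/L_K)/(d_N/d_K)² = 2.058/(3.00)² = 0.2287.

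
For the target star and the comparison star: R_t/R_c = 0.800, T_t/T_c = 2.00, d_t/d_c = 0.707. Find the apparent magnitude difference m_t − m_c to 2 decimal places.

-3.28

L_t/L_c = (0.800)²(2.00)⁴ = 10.24.
F_t/F_c = (L_t/L_c)/(d_t/d_c)² = 10.24/0.4998 = 20.49.
m_t − m_c = −2.5 log₁₀(20.49) = -3.28.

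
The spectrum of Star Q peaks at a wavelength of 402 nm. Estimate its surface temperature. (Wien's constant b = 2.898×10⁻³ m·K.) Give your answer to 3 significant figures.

7.21×10^3 K

T = b/λ_max = 2.898×10⁻³ / (402×10⁻⁹) = 7209 K.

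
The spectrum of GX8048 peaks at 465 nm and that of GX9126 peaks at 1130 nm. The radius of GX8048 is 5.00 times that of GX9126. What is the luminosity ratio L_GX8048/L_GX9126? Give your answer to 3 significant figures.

Wien's law gives T ∝ 1/λ_max, so T_GX8048/T_GX9126 = λ_GX9126/λ_GX8048 = 1130/465 = 2.430.
Then L ∝ R²T⁴ gives L_GX8048/L_GX9126 = (5.00)² × (2.430)⁴ = 25.00 × 34.87 = 871.9.

872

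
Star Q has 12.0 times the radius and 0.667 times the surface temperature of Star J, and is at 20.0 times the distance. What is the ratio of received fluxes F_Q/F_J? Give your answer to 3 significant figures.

0.0713

L_Q/L_J = (R_Q/R_J)²(T_Q/T_J)⁴ = (12.0)² × (0.667)⁴ = 28.50.
F_Q/F_J = (L_Q/L_J)/(d_Q/d_J)² = 28.50 / (20.0)² = 0.07125.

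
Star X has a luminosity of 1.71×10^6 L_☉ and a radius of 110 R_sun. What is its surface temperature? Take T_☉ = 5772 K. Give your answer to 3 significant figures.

T/T_☉ = (L/L_☉)^(1/4) / (R/R_☉)^(1/2)
T = 5772 × (1.71×10^6)^(1/4) / √(110) = 5772 × 36.16 / 10.49 = 1.990×10^4 K.

1.99×10^4 K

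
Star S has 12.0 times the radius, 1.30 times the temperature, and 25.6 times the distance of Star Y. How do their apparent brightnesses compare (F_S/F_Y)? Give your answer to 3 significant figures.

L_S/L_Y = (R_S/R_Y)²(T_S/T_Y)⁴ = (12.0)² × (1.30)⁴ = 411.3.
F_S/F_Y = (L_S/L_Y)/(d_S/d_Y)² = 411.3 / (25.6)² = 0.6276.

0.628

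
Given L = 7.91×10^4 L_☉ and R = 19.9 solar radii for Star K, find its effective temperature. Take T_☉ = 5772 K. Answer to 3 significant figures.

T/T_☉ = (L/L_☉)^(1/4) / (R/R_☉)^(1/2)
T = 5772 × (7.91×10^4)^(1/4) / √(19.9) = 5772 × 16.77 / 4.461 = 2.170×10^4 K.

2.17×10^4 K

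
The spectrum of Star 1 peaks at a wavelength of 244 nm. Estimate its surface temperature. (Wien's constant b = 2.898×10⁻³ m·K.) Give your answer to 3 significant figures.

1.19×10^4 K

T = b/λ_max = 2.898×10⁻³ / (244×10⁻⁹) = 1.188×10^4 K.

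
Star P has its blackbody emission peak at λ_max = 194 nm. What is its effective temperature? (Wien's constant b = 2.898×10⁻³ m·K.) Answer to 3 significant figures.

1.49×10^4 K

T = b/λ_max = 2.898×10⁻³ / (194×10⁻⁹) = 1.494×10^4 K.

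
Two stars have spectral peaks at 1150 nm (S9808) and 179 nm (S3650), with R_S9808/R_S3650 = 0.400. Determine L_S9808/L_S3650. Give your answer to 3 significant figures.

Wien's law gives T ∝ 1/λ_max, so T_S9808/T_S3650 = λ_S3650/λ_S9808 = 179/1150 = 0.1557.
Then L ∝ R²T⁴ gives L_S9808/L_S3650 = (0.400)² × (0.1557)⁴ = 0.1600 × 5.870×10^-4 = 9.392×10^-5.

9.39×10^-5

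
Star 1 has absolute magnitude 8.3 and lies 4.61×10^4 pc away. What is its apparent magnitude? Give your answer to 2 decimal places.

26.62

m = M + 5 log₁₀(d/10 pc) = 8.3 + 5 log₁₀(4.61×10^4/10)
  = 8.3 + 5 × 3.664 = 8.3 + 18.32 = 26.62.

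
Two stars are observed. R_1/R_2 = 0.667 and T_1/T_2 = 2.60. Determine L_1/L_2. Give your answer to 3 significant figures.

From the Stefan–Boltzmann law, L ∝ R²T⁴, so
L_1/L_2 = (R_1/R_2)² (T_1/T_2)⁴ = (0.667)² × (2.60)⁴ = 0.4449 × 45.70 = 20.33.

20.3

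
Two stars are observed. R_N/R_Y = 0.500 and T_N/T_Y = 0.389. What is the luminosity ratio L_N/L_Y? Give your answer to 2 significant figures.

0.0057

From the Stefan–Boltzmann law, L ∝ R²T⁴, so
L_N/L_Y = (R_N/R_Y)² (T_N/T_Y)⁴ = (0.500)² × (0.389)⁴ = 0.2500 × 0.02290 = 0.005725.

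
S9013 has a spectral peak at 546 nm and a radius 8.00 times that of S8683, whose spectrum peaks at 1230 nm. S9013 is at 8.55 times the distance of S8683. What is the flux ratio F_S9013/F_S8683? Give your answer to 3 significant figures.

22.5

Wien's law: T_S9013/T_S8683 = λ_S8683/λ_S9013 = 1230/546 = 2.253.
L_S9013/L_S8683 = (R_S9013/R_S8683)²(T_S9013/T_S8683)⁴ = (8.00)²(2.253)⁴ = 1648.
F_S9013/F_S8683 = (L_S9013/L_S8683)/(d_S9013/d_S8683)² = 1648/(8.55)² = 22.55.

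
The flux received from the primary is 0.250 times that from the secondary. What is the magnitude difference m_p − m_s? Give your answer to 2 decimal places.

m_p − m_s = −2.5 log₁₀(F_p/F_s) = −2.5 log₁₀(0.250) = −2.5 × (-0.602) = 1.505.

1.51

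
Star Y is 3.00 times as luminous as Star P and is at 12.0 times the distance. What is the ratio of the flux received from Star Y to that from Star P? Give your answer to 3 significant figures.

0.0208

F = L/(4πd²), so F_Y/F_P = (L_Y/L_P) / (d_Y/d_P)²
= 3.00 / (12.0)² = 3.00 / 144.0 = 0.02083.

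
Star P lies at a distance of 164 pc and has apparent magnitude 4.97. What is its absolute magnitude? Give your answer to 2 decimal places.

M = m − 5 log₁₀(d/10 pc) = 4.97 − 5 log₁₀(164/10)
  = 4.97 − 5 × 1.215 = 4.97 − 6.07 = -1.10.

-1.10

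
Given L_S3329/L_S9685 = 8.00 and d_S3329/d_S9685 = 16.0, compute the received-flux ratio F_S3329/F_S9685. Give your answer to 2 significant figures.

0.031

F = L/(4πd²), so F_S3329/F_S9685 = (L_S3329/L_S9685) / (d_S3329/d_S9685)²
= 8.00 / (16.0)² = 8.00 / 256.0 = 0.03125.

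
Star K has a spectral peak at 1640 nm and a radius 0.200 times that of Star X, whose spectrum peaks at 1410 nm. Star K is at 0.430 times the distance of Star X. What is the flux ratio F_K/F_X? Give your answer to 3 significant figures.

0.118

Wien's law: T_K/T_X = λ_X/λ_K = 1410/1640 = 0.8598.
L_K/L_X = (R_K/R_X)²(T_K/T_X)⁴ = (0.200)²(0.8598)⁴ = 0.02186.
F_K/F_X = (L_K/L_X)/(d_K/d_X)² = 0.02186/(0.430)² = 0.1182.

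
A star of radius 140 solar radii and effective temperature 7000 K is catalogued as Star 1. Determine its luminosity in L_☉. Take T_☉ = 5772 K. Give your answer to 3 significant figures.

L/L_☉ = (R/R_☉)² (T/T_☉)⁴ = (140)² × (7000/5772)⁴
       = 1.960×10^4 × (1.213)⁴ = 1.960×10^4 × 2.163 = 4.240×10^4.

4.24×10^4 L_☉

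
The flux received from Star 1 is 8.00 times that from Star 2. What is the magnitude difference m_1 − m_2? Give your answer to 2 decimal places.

m_1 − m_2 = −2.5 log₁₀(F_1/F_2) = −2.5 log₁₀(8.00) = −2.5 × (0.903) = -2.258.

-2.26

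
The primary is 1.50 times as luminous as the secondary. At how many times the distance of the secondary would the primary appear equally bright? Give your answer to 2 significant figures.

1.2

Equal flux requires L_p/d_p² = L_s/d_s², so d_p/d_s = √(L_p/L_s)
= √(1.50) = 1.225.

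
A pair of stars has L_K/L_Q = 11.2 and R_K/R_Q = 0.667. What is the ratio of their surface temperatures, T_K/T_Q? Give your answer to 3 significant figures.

L ∝ R²T⁴ gives T ∝ (L/R²)^(1/4), so
T_K/T_Q = (11.2 / 0.667²)^(1/4) = (25.17)^(1/4) = 2.240.

2.24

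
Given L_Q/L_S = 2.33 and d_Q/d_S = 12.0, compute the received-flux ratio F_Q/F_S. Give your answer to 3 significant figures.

0.0162

F = L/(4πd²), so F_Q/F_S = (L_Q/L_S) / (d_Q/d_S)²
= 2.33 / (12.0)² = 2.33 / 144.0 = 0.01618.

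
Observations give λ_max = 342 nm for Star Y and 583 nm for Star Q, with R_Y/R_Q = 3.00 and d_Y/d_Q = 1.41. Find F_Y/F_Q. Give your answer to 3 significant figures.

38.2

Wien's law: T_Y/T_Q = λ_Q/λ_Y = 583/342 = 1.705.
L_Y/L_Q = (R_Y/R_Q)²(T_Y/T_Q)⁴ = (3.00)²(1.705)⁴ = 76.00.
F_Y/F_Q = (L_Y/L_Q)/(d_Y/d_Q)² = 76.00/(1.41)² = 38.23.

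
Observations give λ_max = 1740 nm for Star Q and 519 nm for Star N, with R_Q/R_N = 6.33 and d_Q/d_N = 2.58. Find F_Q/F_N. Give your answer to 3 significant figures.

Wien's law: T_Q/T_N = λ_N/λ_Q = 519/1740 = 0.2983.
L_Q/L_N = (R_Q/R_N)²(T_Q/T_N)⁴ = (6.33)²(0.2983)⁴ = 0.3172.
F_Q/F_N = (L_Q/L_N)/(d_Q/d_N)² = 0.3172/(2.58)² = 0.04765.

0.0476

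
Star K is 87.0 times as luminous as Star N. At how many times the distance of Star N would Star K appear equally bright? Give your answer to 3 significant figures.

Equal flux requires L_K/d_K² = L_N/d_N², so d_K/d_N = √(L_K/L_N)
= √(87.0) = 9.327.

9.33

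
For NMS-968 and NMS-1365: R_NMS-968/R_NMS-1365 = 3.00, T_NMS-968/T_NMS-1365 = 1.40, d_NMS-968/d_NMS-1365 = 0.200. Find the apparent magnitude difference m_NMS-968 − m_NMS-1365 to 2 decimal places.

L_NMS-968/L_NMS-1365 = (3.00)²(1.40)⁴ = 34.57.
F_NMS-968/F_NMS-1365 = (L_NMS-968/L_NMS-1365)/(d_NMS-968/d_NMS-1365)² = 34.57/0.04000 = 864.4.
m_NMS-968 − m_NMS-1365 = −2.5 log₁₀(864.4) = -7.34.

-7.34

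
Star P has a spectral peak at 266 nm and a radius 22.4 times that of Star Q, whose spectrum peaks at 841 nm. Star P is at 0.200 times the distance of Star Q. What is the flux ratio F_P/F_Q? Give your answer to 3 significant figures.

1.25×10^6

Wien's law: T_P/T_Q = λ_Q/λ_P = 841/266 = 3.162.
L_P/L_Q = (R_P/R_Q)²(T_P/T_Q)⁴ = (22.4)²(3.162)⁴ = 5.014×10^4.
F_P/F_Q = (L_P/L_Q)/(d_P/d_Q)² = 5.014×10^4/(0.200)² = 1.253×10^6.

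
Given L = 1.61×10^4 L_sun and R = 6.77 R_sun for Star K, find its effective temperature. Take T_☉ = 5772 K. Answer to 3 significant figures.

T/T_☉ = (L/L_☉)^(1/4) / (R/R_☉)^(1/2)
T = 5772 × (1.61×10^4)^(1/4) / √(6.77) = 5772 × 11.26 / 2.602 = 2.499×10^4 K.

2.50×10^4 K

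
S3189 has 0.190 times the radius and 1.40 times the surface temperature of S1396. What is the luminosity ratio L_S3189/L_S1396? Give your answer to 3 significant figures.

From the Stefan–Boltzmann law, L ∝ R²T⁴, so
L_S3189/L_S1396 = (R_S3189/R_S1396)² (T_S3189/T_S1396)⁴ = (0.190)² × (1.40)⁴ = 0.03610 × 3.842 = 0.1387.

0.139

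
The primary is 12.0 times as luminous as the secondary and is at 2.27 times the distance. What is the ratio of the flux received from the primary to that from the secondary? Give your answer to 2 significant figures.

2.3

F = L/(4πd²), so F_p/F_s = (L_p/L_s) / (d_p/d_s)²
= 12.0 / (2.27)² = 12.0 / 5.153 = 2.329.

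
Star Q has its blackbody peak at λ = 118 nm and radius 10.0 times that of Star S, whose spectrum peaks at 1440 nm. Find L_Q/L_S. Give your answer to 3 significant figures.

Wien's law gives T ∝ 1/λ_max, so T_Q/T_S = λ_S/λ_Q = 1440/118 = 12.20.
Then L ∝ R²T⁴ gives L_Q/L_S = (10.0)² × (12.20)⁴ = 100.0 × 2.218×10^4 = 2.218×10^6.

2.22×10^6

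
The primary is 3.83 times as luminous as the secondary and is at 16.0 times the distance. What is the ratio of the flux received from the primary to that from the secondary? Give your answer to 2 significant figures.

0.015

F = L/(4πd²), so F_p/F_s = (L_p/L_s) / (d_p/d_s)²
= 3.83 / (16.0)² = 3.83 / 256.0 = 0.01496.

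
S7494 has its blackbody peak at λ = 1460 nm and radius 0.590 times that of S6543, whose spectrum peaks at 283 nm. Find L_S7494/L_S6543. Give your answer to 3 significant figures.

Wien's law gives T ∝ 1/λ_max, so T_S7494/T_S6543 = λ_S6543/λ_S7494 = 283/1460 = 0.1938.
Then L ∝ R²T⁴ gives L_S7494/L_S6543 = (0.590)² × (0.1938)⁴ = 0.3481 × 0.001412 = 4.914×10^-4.

4.91×10^-4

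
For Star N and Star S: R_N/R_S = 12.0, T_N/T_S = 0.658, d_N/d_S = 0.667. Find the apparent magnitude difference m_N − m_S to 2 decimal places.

-4.46

L_N/L_S = (12.0)²(0.658)⁴ = 26.99.
F_N/F_S = (L_N/L_S)/(d_N/d_S)² = 26.99/0.4449 = 60.68.
m_N − m_S = −2.5 log₁₀(60.68) = -4.46.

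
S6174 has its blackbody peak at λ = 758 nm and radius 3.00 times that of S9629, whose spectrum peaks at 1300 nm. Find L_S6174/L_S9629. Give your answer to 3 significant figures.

Wien's law gives T ∝ 1/λ_max, so T_S6174/T_S9629 = λ_S9629/λ_S6174 = 1300/758 = 1.715.
Then L ∝ R²T⁴ gives L_S6174/L_S9629 = (3.00)² × (1.715)⁴ = 9.000 × 8.652 = 77.86.

77.9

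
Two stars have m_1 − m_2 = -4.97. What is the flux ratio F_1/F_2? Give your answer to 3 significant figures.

97.3

F_1/F_2 = 10^(−(m_1 − m_2)/2.5) = 10^(4.97/2.5) = 10^1.988 = 97.27.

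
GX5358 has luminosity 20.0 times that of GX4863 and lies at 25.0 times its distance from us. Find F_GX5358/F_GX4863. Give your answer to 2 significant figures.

F = L/(4πd²), so F_GX5358/F_GX4863 = (L_GX5358/L_GX4863) / (d_GX5358/d_GX4863)²
= 20.0 / (25.0)² = 20.0 / 625.0 = 0.03200.

0.032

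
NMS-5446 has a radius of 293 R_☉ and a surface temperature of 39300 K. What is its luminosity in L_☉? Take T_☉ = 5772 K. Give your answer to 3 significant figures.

L/L_☉ = (R/R_☉)² (T/T_☉)⁴ = (293)² × (39300/5772)⁴
       = 8.585×10^4 × (6.809)⁴ = 8.585×10^4 × 2149 = 1.845×10^8.

1.85×10^8 L_☉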